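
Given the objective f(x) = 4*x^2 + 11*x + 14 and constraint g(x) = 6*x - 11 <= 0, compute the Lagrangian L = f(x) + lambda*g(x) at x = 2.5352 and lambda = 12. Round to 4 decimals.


Step 1: Evaluate f(x).
f(2.5352) = 4*2.5352^2 + 11*2.5352 + 14 = 67.5962
Step 2: Evaluate g(x).
g(2.5352) = 6*2.5352 - 11 = 4.2112
Step 3: Compute Lagrangian.
L = 67.5962 + 12*4.2112 = 118.1306


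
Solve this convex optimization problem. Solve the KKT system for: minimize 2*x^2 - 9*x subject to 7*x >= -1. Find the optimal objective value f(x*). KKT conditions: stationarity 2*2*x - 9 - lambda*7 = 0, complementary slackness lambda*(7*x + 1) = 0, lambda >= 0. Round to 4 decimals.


Step 1: Try lambda = 0 (constraint inactive).
Stationarity: 2*2*x - 9 = 0
x* = 9/(2*2) = 2.25
Check constraint: 7*2.25 = 15.75 >= -1 -- satisfied.
Step 2: Compute optimal value.
f(x*) = 2*2.25^2 - 9*2.25 = -10.125


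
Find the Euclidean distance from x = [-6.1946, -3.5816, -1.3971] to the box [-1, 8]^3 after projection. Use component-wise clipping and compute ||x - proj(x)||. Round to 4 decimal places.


Project each component onto [-1, 8].
clip(-6.1946) = -1.0, clip(-3.5816) = -1.0, clip(-1.3971) = -1.0
Projection = [-1.0, -1.0, -1.0]
Squared diffs: [26.9839, 6.6647, 0.1577]
Distance = sqrt(33.8063) = 5.8143


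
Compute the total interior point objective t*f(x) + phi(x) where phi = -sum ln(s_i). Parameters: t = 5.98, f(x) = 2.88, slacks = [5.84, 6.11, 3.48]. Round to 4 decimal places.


Step 1: Compute log-barrier.
ln values: [1.7647, 1.8099, 1.247]
phi = -(1.7647 + 1.8099 + 1.247) = -4.8217
Step 2: Compute augmented objective.
t*f(x) = 5.98*2.88 = 17.2224
Total = 17.2224 - 4.8217 = 12.4007


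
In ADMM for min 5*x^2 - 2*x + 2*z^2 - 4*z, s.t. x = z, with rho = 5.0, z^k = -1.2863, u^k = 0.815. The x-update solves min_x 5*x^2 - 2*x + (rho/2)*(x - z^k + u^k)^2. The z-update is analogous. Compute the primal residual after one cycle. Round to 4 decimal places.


ADMM iteration with rho = 5.0, z^k = -1.2863, u^k = 0.815
Step 1: x-update.
Minimize 5*x^2 - 2*x + (5.0/2)*(x + 1.2863 + 0.815)^2
FOC: (2*5 + 5.0)*x = 2 + 5.0*(-1.2863 - 0.815)
x^{k+1} = -0.5671
Step 2: z-update.
Minimize 2*z^2 - 4*z + (5.0/2)*(-0.5671 - z + 0.815)^2
FOC: (2*2 + 5.0)*z = 4 + 5.0*(-0.5671 + 0.815)
z^{k+1} = 0.5822
Step 3: u-update.
u^{k+1} = 0.815 - 0.5671 - 0.5822 = -0.3343
Step 4: Primal residual = |-0.5671 - 0.5822| = 1.1493


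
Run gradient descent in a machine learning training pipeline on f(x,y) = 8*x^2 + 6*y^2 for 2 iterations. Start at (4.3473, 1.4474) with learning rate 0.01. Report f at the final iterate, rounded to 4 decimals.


Gradient descent on f(x,y) = 8*x^2 + 6*y^2.
Starting point: (4.3473, 1.4474), alpha = 0.01
Step 1: grad_x = 2*8*4.3473 = 69.5568, grad_y = 2*6*1.4474 = 17.3688
  x_1 = 4.3473 - 0.01*69.5568 = 3.6517
  y_1 = 1.4474 - 0.01*17.3688 = 1.2737
Step 2: grad_x = 2*8*3.6517 = 58.4277, grad_y = 2*6*1.2737 = 15.2845
  x_2 = 3.6517 - 0.01*58.4277 = 3.0675
  y_2 = 1.2737 - 0.01*15.2845 = 1.1209
f(3.0675, 1.1209) = 8*3.0675^2 + 6*1.1209^2 = 82.8123


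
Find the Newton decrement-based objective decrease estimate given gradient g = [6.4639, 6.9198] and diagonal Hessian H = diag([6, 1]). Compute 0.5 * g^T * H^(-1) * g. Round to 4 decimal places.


Step 1: H is diagonal, so H^(-1) * g = [1.0773, 6.9198].
Step 2: g^T H^(-1) g = sum_i g_i^2 / H_ii
  = (6.4639)^2/6 + (6.9198)^2/1
  = 6.9637 + 47.8836 = 54.8473
Step 3: Objective decrease = 0.5 * g^T H^(-1) g = 27.4236


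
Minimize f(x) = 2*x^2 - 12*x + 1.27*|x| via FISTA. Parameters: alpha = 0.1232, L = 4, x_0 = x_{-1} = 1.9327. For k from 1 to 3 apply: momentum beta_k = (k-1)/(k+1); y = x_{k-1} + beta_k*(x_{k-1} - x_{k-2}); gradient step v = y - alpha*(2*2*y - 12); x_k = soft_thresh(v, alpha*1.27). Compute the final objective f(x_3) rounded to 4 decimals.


FISTA on f(x) = 2*x^2 - 12*x + 1.27*|x|
L = 4, alpha = 0.1232
Iteration 1: beta = 0.0, y = 1.9327 + 0.0*(1.9327 - 1.9327) = 1.9327
  grad(y) = -4.2692, v = y - alpha*grad = 2.4587
  prox(v) = soft_thresh(2.4587, 0.1565) = 2.3022
Iteration 2: beta = 0.3333, y = 2.3022 + 0.3333*(2.3022 - 1.9327) = 2.4254
  grad(y) = -2.2985, v = y - alpha*grad = 2.7085
  prox(v) = soft_thresh(2.7085, 0.1565) = 2.5521
Iteration 3: beta = 0.5, y = 2.5521 + 0.5*(2.5521 - 2.3022) = 2.677
  grad(y) = -1.2919, v = y - alpha*grad = 2.8362
  prox(v) = soft_thresh(2.8362, 0.1565) = 2.6797
f(x_3) = 2*2.6797^2 - 12*2.6797 + 1.27*|2.6797| = -14.3916


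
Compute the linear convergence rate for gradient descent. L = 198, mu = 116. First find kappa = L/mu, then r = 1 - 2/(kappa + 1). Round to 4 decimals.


Step 1: Compute the condition number.
kappa = L/mu = 198/116 = 1.7069
Step 2: Compute the convergence rate.
r = 1 - 2/(kappa + 1) = 1 - 2*mu/(L + mu) = (L - mu)/(L + mu) = 82/314 = 0.2611


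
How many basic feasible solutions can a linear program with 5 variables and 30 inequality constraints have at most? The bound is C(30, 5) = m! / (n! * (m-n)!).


Each vertex corresponds to some choice of n active constraints out of m, so the number of vertices is at most C(m, n) = m! / (n!(m-n)!).
m = 30, n = 5
Numerator: 30 * 29 * 28 * 27 * 26
Denominator: 5! = 120
C(30, 5) = 142506


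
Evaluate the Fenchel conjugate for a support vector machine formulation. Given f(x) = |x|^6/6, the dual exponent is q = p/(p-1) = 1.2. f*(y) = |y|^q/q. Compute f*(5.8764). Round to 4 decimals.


The conjugate exponent q satisfies 1/p + 1/q = 1.
p = 6, so q = 6/(6 - 1) = 1.2
|y|^q = 5.8764^1.2 = 8.374
f*(5.8764) = 8.374 / 1.2 = 6.9783


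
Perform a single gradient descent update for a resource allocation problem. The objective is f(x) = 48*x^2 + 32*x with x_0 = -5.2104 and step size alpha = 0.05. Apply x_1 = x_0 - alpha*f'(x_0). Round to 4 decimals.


We compute the gradient at x_0 and apply the update.
f'(x) = 96*x + 32
f'(-5.2104) = 96*-5.2104 + 32 = -468.1984
x_1 = -5.2104 - 0.05*-468.1984 = 18.1995


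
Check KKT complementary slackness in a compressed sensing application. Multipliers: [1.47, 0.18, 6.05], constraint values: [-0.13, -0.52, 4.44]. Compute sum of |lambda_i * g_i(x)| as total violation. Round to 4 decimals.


KKT complementary slackness check:
lambda_1 * g_1 = 1.47 * -0.13 = -0.1911
lambda_2 * g_2 = 0.18 * -0.52 = -0.0936
lambda_3 * g_3 = 6.05 * 4.44 = 26.862
Total violation = 0.1911 + 0.0936 + 26.862 = 27.1467


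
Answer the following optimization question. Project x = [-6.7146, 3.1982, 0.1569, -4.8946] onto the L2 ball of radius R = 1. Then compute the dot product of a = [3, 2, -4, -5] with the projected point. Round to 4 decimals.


Step 1: Compute ||x|| (intermediates to 6 decimals).
||x|| = sqrt((-6.7146)^2 + 3.1982^2 + 0.1569^2 + (-4.8946)^2) = 8.904834
Step 2: Project.
Since ||x|| > R, scale = R/||x|| = 1/8.904834 = 0.112299, proj(x) = scale * x
proj(x) = [-0.754043, 0.359155, 0.01762, -0.549659]
Step 3: Dot product.
a^T * proj(x) = 3*(-0.754043) + 2*0.359155 - 4*0.01762 - 5*(-0.549659) = 1.134


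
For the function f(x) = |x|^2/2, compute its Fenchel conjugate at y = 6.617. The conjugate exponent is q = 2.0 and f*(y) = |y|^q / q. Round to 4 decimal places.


The conjugate exponent q satisfies 1/p + 1/q = 1.
p = 2, so q = 2/(2 - 1) = 2.0
|y|^q = 6.617^2.0 = 43.7847
f*(6.617) = 43.7847 / 2.0 = 21.8923


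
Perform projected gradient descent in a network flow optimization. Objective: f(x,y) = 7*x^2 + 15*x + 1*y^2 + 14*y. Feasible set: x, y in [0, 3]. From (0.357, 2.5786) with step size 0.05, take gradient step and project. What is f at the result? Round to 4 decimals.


Step 1: Compute gradient at (0.357, 2.5786).
grad_x = 2*7*0.357 + 15 = 19.998
grad_y = 2*1*2.5786 + 14 = 19.1572
Step 2: Gradient step.
x_raw = 0.357 - 0.05*19.998 = -0.6429
y_raw = 2.5786 - 0.05*19.1572 = 1.6207
Step 3: Project onto [0, 3].
x_proj = clip(-0.6429) = 0.0
y_proj = clip(1.6207) = 1.6207
Step 4: Evaluate f.
f(0.0, 1.6207) = 25.3172


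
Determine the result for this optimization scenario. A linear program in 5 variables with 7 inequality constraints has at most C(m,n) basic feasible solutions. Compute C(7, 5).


Each vertex corresponds to some choice of n active constraints out of m, so the number of vertices is at most C(m, n) = m! / (n!(m-n)!).
m = 7, n = 5
Numerator: 7 * 6 * 5 * 4 * 3
Denominator: 5! = 120
C(7, 5) = 21


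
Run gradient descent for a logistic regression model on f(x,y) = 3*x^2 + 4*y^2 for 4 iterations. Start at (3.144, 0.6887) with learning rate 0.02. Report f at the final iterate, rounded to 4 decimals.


Gradient descent on f(x,y) = 3*x^2 + 4*y^2.
Starting point: (3.144, 0.6887), alpha = 0.02
Step 1: grad_x = 2*3*3.144 = 18.864, grad_y = 2*4*0.6887 = 5.5096
  x_1 = 3.144 - 0.02*18.864 = 2.7667
  y_1 = 0.6887 - 0.02*5.5096 = 0.5785
Step 2: grad_x = 2*3*2.7667 = 16.6003, grad_y = 2*4*0.5785 = 4.6281
  x_2 = 2.7667 - 0.02*16.6003 = 2.4347
  y_2 = 0.5785 - 0.02*4.6281 = 0.4859
Step 3: grad_x = 2*3*2.4347 = 14.6083, grad_y = 2*4*0.4859 = 3.8876
  x_3 = 2.4347 - 0.02*14.6083 = 2.1425
  y_3 = 0.4859 - 0.02*3.8876 = 0.4082
Step 4: grad_x = 2*3*2.1425 = 12.8553, grad_y = 2*4*0.4082 = 3.2656
  x_4 = 2.1425 - 0.02*12.8553 = 1.8854
  y_4 = 0.4082 - 0.02*3.2656 = 0.3429
f(1.8854, 0.3429) = 3*1.8854^2 + 4*0.3429^2 = 11.135


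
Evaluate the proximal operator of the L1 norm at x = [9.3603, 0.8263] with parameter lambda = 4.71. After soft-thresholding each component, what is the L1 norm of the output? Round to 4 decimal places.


Soft-thresholding with lambda = 4.71:
prox(9.3603) = sign(9.3603)*max(|9.3603| - 4.71, 0) = 4.6503
prox(0.8263) = sign(0.8263)*max(|0.8263| - 4.71, 0) = 0.0
prox(x) = [4.6503, 0.0]
||prox(x)||_1 = 4.6503 + 0.0 = 4.6503


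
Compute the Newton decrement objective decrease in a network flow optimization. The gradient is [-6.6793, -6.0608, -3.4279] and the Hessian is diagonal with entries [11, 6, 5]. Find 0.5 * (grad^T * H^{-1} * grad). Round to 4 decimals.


Step 1: H is diagonal, so H^(-1) * g = [-0.6072, -1.0101, -0.6856].
Step 2: g^T H^(-1) g = sum_i g_i^2 / H_ii
  = (-6.6793)^2/11 + (-6.0608)^2/6 + (-3.4279)^2/5
  = 4.0557 + 6.1222 + 2.3501 = 12.528
Step 3: Objective decrease = 0.5 * g^T H^(-1) g = 6.264


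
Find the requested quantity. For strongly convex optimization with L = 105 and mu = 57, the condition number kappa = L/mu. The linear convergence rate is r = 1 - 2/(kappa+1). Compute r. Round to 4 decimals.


Step 1: Compute the condition number.
kappa = L/mu = 105/57 = 1.8421
Step 2: Compute the convergence rate.
r = 1 - 2/(kappa + 1) = 1 - 2*mu/(L + mu) = (L - mu)/(L + mu) = 48/162 = 0.2963


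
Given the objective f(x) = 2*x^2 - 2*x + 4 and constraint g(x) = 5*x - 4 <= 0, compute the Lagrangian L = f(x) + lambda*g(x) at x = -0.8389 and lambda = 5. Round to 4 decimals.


Step 1: Evaluate f(x).
f(-0.8389) = 2*(-0.8389)^2 - 2*(-0.8389) + 4 = 7.0853
Step 2: Evaluate g(x).
g(-0.8389) = 5*-0.8389 - 4 = -8.1945
Step 3: Compute Lagrangian.
L = 7.0853 + 5*-8.1945 = -33.8872


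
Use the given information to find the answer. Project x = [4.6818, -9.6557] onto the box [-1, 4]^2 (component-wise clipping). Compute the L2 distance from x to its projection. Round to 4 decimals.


Project each component onto [-1, 4].
clip(4.6818) = 4.0, clip(-9.6557) = -1.0
Projection = [4.0, -1.0]
Squared diffs: [0.4649, 74.9211]
Distance = sqrt(75.386) = 8.6825


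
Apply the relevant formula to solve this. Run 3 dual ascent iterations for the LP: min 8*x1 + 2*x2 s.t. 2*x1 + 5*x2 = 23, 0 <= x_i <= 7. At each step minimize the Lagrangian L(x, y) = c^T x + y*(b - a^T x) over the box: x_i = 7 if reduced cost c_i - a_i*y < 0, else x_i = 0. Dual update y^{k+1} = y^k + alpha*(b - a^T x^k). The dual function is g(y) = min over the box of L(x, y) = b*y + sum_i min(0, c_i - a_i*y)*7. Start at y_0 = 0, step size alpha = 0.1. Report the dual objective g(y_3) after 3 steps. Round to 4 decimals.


Dual ascent for LP: min 8*x1 + 2*x2, 2*x1 + 5*x2 = 23, 0 <= x_i <= 7
Step 1: y^k = 0.0, reduced costs: (8.0, 2.0)
  x^k = (0.0, 0.0), subgradient = b - a^T x = 23.0
  y^{k+1} = 0.0 + 0.1*23.0 = 2.3
Step 2: y^k = 2.3, reduced costs: (3.4, -9.5)
  x^k = (0.0, 7.0), subgradient = b - a^T x = -12.0
  y^{k+1} = 2.3 + 0.1*-12.0 = 1.1
Step 3: y^k = 1.1, reduced costs: (5.8, -3.5)
  x^k = (0.0, 7.0), subgradient = b - a^T x = -12.0
  y^{k+1} = 1.1 + 0.1*-12.0 = -0.1
Dual objective at y_3 = -0.1: reduced costs (8.2, 2.5), box minimizer x = (0.0, 0.0)
g(y_3) = b*y + (c1 - a1*y)*x1 + (c2 - a2*y)*x2 = 23*(-0.1) + 8.2*0.0 + 2.5*0.0 = -2.3 + 0.0 + 0.0 = -2.3


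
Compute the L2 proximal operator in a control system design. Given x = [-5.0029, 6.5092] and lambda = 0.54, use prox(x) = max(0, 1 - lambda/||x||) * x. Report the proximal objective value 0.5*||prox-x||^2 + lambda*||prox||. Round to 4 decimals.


Step 1: Compute ||x||.
||x|| = 8.2097
Step 2: Compute scaling factor.
scale = max(0, 1 - 0.54/8.2097) = 0.9342
Step 3: prox(x) = [-4.6738, 6.0811]
||prox(x)|| = 7.6697
Step 4: Proximal objective.
0.5*||prox-x||^2 = 0.1458
lambda*||prox|| = 4.1416
Total = 4.2874


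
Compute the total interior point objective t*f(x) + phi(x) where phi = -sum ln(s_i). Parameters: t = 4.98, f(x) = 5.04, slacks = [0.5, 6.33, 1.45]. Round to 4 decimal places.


Step 1: Compute log-barrier.
ln values: [-0.6931, 1.8453, 0.3716]
phi = -(-0.6931 + 1.8453 + 0.3716) = -1.5237
Step 2: Compute augmented objective.
t*f(x) = 4.98*5.04 = 25.0992
Total = 25.0992 - 1.5237 = 23.5755


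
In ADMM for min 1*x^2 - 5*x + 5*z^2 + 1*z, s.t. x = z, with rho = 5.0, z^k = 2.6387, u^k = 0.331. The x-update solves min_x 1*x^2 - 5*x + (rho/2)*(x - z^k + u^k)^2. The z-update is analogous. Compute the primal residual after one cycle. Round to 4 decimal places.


ADMM iteration with rho = 5.0, z^k = 2.6387, u^k = 0.331
Step 1: x-update.
Minimize 1*x^2 - 5*x + (5.0/2)*(x - 2.6387 + 0.331)^2
FOC: (2*1 + 5.0)*x = 5 + 5.0*(2.6387 - 0.331)
x^{k+1} = 2.3626
Step 2: z-update.
Minimize 5*z^2 + 1*z + (5.0/2)*(2.3626 - z + 0.331)^2
FOC: (2*5 + 5.0)*z = -1 + 5.0*(2.3626 + 0.331)
z^{k+1} = 0.8312
Step 3: u-update.
u^{k+1} = 0.331 + 2.3626 - 0.8312 = 1.8624
Step 4: Primal residual = |2.3626 - 0.8312| = 1.5314


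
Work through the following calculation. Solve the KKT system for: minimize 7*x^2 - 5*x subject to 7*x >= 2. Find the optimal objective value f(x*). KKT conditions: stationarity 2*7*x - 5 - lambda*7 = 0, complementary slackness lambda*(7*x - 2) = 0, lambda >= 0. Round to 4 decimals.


Step 1: Try lambda = 0 (constraint inactive).
Stationarity: 2*7*x - 5 = 0
x* = 5/(2*7) = 5/14 = 0.3571 (rounded; the exact value 5/14 is used below)
Check constraint: 7*0.3571 = 2.4997 >= 2 -- satisfied.
Step 2: Compute optimal value.
f(x*) = 7*(5/14)^2 - 5*(5/14) = -0.8929


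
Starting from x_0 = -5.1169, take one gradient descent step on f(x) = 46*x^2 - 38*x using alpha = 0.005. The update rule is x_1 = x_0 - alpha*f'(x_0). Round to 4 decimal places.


We compute the gradient at x_0 and apply the update.
f'(x) = 92*x - 38
f'(-5.1169) = 92*-5.1169 - 38 = -508.7548
x_1 = -5.1169 - 0.005*-508.7548 = -2.5731


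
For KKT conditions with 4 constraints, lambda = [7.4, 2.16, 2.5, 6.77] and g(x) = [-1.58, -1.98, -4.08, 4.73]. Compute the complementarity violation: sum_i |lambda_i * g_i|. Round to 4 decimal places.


KKT complementary slackness check:
lambda_1 * g_1 = 7.4 * -1.58 = -11.692
lambda_2 * g_2 = 2.16 * -1.98 = -4.2768
lambda_3 * g_3 = 2.5 * -4.08 = -10.2
lambda_4 * g_4 = 6.77 * 4.73 = 32.0221
Total violation = 11.692 + 4.2768 + 10.2 + 32.0221 = 58.1909


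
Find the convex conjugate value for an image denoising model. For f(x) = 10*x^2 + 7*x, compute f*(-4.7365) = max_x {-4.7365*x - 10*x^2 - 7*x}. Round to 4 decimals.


f*(y) = sup_x {y*x - a*x^2 - b*x} = sup_x {(y-b)*x - a*x^2}
FOC: (y - b) - 2a*x = 0 => x* = (y - b)/(2a)
x* = (-4.7365 - 7)/(2*10) = -0.5868
f*(-4.7365) = (y-b)^2/(4a) = (-4.7365 - 7)^2/(4*10)
= 137.7454/40 = 3.4436


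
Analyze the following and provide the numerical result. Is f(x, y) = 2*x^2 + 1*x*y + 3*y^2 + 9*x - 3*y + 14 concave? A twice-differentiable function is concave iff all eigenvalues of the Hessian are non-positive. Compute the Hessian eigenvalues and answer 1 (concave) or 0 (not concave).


The Hessian of f(x,y) = 2*x^2 + 1*x*y + 3*y^2 + 9*x - 3*y + 14 is:
H = [[4, 1], [1, 6]]
Trace = 4 + 6 = 10
Determinant = 4*6 - (1)^2 = 23
Discriminant = (10)^2 - 4*23 = 8.0
Eigenvalues: lambda_1 = 3.5858, lambda_2 = 6.4142
The function is not concave.

0


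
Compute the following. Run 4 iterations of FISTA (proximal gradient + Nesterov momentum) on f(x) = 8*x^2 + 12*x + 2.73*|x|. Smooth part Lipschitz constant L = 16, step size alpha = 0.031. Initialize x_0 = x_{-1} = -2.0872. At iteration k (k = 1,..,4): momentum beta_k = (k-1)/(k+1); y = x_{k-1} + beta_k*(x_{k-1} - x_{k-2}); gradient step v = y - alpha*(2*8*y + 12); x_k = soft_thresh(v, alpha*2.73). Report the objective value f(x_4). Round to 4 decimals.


FISTA on f(x) = 8*x^2 + 12*x + 2.73*|x|
L = 16, alpha = 0.031
Iteration 1: beta = 0.0, y = -2.0872 + 0.0*(-2.0872 + 2.0872) = -2.0872
  grad(y) = -21.3952, v = y - alpha*grad = -1.4239
  prox(v) = soft_thresh(-1.4239, 0.0846) = -1.3393
Iteration 2: beta = 0.3333, y = -1.3393 + 0.3333*(-1.3393 + 2.0872) = -1.09
  grad(y) = -5.4404, v = y - alpha*grad = -0.9214
  prox(v) = soft_thresh(-0.9214, 0.0846) = -0.8367
Iteration 3: beta = 0.5, y = -0.8367 + 0.5*(-0.8367 + 1.3393) = -0.5855
  grad(y) = 2.6327, v = y - alpha*grad = -0.6671
  prox(v) = soft_thresh(-0.6671, 0.0846) = -0.5824
Iteration 4: beta = 0.6, y = -0.5824 + 0.6*(-0.5824 + 0.8367) = -0.4299
  grad(y) = 5.1223, v = y - alpha*grad = -0.5886
  prox(v) = soft_thresh(-0.5886, 0.0846) = -0.504
f(x_4) = 8*(-0.504)^2 + 12*(-0.504) + 2.73*|-0.504| = -2.64


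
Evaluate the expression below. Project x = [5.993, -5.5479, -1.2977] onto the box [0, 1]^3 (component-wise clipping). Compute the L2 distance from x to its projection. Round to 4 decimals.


Project each component onto [0, 1].
clip(5.993) = 1.0, clip(-5.5479) = 0.0, clip(-1.2977) = 0.0
Projection = [1.0, 0.0, 0.0]
Squared diffs: [24.93, 30.7792, 1.684]
Distance = sqrt(57.3932) = 7.5758


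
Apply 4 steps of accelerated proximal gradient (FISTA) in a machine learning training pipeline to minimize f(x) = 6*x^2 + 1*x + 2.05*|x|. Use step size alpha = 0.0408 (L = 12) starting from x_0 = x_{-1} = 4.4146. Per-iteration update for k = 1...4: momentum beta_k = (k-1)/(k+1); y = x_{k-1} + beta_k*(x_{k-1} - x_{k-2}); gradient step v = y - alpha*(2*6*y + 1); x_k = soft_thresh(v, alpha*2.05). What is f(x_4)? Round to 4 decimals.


FISTA on f(x) = 6*x^2 + 1*x + 2.05*|x|
L = 12, alpha = 0.0408
Iteration 1: beta = 0.0, y = 4.4146 + 0.0*(4.4146 - 4.4146) = 4.4146
  grad(y) = 53.9752, v = y - alpha*grad = 2.2124
  prox(v) = soft_thresh(2.2124, 0.0836) = 2.1288
Iteration 2: beta = 0.3333, y = 2.1288 + 0.3333*(2.1288 - 4.4146) = 1.3668
  grad(y) = 17.4019, v = y - alpha*grad = 0.6568
  prox(v) = soft_thresh(0.6568, 0.0836) = 0.5732
Iteration 3: beta = 0.5, y = 0.5732 + 0.5*(0.5732 - 2.1288) = -0.2046
  grad(y) = -1.4552, v = y - alpha*grad = -0.1452
  prox(v) = soft_thresh(-0.1452, 0.0836) = -0.0616
Iteration 4: beta = 0.6, y = -0.0616 + 0.6*(-0.0616 - 0.5732) = -0.4425
  grad(y) = -4.3095, v = y - alpha*grad = -0.2666
  prox(v) = soft_thresh(-0.2666, 0.0836) = -0.183
f(x_4) = 6*(-0.183)^2 + 1*(-0.183) + 2.05*|-0.183| = 0.393


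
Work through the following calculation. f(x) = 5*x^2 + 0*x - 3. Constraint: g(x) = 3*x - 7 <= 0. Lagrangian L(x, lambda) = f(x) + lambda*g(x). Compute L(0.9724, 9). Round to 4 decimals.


Step 1: Evaluate f(x).
f(0.9724) = 5*0.9724^2 + 0*0.9724 - 3 = 1.7278
Step 2: Evaluate g(x).
g(0.9724) = 3*0.9724 - 7 = -4.0828
Step 3: Compute Lagrangian.
L = 1.7278 + 9*-4.0828 = -35.0174


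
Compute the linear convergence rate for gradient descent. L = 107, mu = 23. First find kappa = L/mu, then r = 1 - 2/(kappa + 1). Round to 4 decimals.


Step 1: Compute the condition number.
kappa = L/mu = 107/23 = 4.6522
Step 2: Compute the convergence rate.
r = 1 - 2/(kappa + 1) = 1 - 2*mu/(L + mu) = (L - mu)/(L + mu) = 84/130 = 0.6462


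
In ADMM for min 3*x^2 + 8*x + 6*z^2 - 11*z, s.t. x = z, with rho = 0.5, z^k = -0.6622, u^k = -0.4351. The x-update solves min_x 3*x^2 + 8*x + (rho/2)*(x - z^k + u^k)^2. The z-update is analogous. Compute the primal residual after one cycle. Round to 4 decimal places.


ADMM iteration with rho = 0.5, z^k = -0.6622, u^k = -0.4351
Step 1: x-update.
Minimize 3*x^2 + 8*x + (0.5/2)*(x + 0.6622 - 0.4351)^2
FOC: (2*3 + 0.5)*x = -8 + 0.5*(-0.6622 + 0.4351)
x^{k+1} = -1.2482
Step 2: z-update.
Minimize 6*z^2 - 11*z + (0.5/2)*(-1.2482 - z - 0.4351)^2
FOC: (2*6 + 0.5)*z = 11 + 0.5*(-1.2482 - 0.4351)
z^{k+1} = 0.8127
Step 3: u-update.
u^{k+1} = -0.4351 - 1.2482 - 0.8127 = -2.496
Step 4: Primal residual = |-1.2482 - 0.8127| = 2.0609


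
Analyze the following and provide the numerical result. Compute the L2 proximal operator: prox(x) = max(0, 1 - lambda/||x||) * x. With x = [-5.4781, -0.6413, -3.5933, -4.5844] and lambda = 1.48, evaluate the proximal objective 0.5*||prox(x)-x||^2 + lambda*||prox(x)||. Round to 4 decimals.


Step 1: Compute ||x||.
||x|| = 8.0218
Step 2: Compute scaling factor.
scale = max(0, 1 - 1.48/8.0218) = 0.8155
Step 3: prox(x) = [-4.4674, -0.523, -2.9303, -3.7386]
||prox(x)|| = 6.5418
Step 4: Proximal objective.
0.5*||prox-x||^2 = 1.0952
lambda*||prox|| = 9.6819
Total = 10.7771


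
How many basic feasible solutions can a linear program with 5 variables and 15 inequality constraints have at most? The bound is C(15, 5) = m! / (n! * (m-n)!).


Each vertex corresponds to some choice of n active constraints out of m, so the number of vertices is at most C(m, n) = m! / (n!(m-n)!).
m = 15, n = 5
Numerator: 15 * 14 * 13 * 12 * 11
Denominator: 5! = 120
C(15, 5) = 3003


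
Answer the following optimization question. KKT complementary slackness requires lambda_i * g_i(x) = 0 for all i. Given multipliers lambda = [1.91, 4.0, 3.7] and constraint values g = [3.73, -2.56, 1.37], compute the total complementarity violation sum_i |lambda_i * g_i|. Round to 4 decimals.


KKT complementary slackness check:
lambda_1 * g_1 = 1.91 * 3.73 = 7.1243
lambda_2 * g_2 = 4.0 * -2.56 = -10.24
lambda_3 * g_3 = 3.7 * 1.37 = 5.069
Total violation = 7.1243 + 10.24 + 5.069 = 22.4333


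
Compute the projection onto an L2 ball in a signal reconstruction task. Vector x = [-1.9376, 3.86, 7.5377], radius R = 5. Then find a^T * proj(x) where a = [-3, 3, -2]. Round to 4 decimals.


Step 1: Compute ||x|| (intermediates to 6 decimals).
||x|| = sqrt((-1.9376)^2 + 3.86^2 + 7.5377^2) = 8.687394
Step 2: Project.
Since ||x|| > R, scale = R/||x|| = 5/8.687394 = 0.575547, proj(x) = scale * x
proj(x) = [-1.11518, 2.221611, 4.338301]
Step 3: Dot product.
a^T * proj(x) = -3*(-1.11518) + 3*2.221611 - 2*4.338301 = 1.3338


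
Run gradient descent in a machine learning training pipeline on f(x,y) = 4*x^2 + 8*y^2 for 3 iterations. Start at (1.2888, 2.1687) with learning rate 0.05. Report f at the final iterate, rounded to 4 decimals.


Gradient descent on f(x,y) = 4*x^2 + 8*y^2.
Starting point: (1.2888, 2.1687), alpha = 0.05
Step 1: grad_x = 2*4*1.2888 = 10.3104, grad_y = 2*8*2.1687 = 34.6992
  x_1 = 1.2888 - 0.05*10.3104 = 0.7733
  y_1 = 2.1687 - 0.05*34.6992 = 0.4337
Step 2: grad_x = 2*4*0.7733 = 6.1862, grad_y = 2*8*0.4337 = 6.9398
  x_2 = 0.7733 - 0.05*6.1862 = 0.464
  y_2 = 0.4337 - 0.05*6.9398 = 0.0867
Step 3: grad_x = 2*4*0.464 = 3.7117, grad_y = 2*8*0.0867 = 1.388
  x_3 = 0.464 - 0.05*3.7117 = 0.2784
  y_3 = 0.0867 - 0.05*1.388 = 0.0173
f(0.2784, 0.0173) = 4*0.2784^2 + 8*0.0173^2 = 0.3124


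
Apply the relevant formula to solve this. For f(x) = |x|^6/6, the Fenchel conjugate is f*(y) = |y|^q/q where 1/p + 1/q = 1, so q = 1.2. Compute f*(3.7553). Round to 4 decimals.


The conjugate exponent q satisfies 1/p + 1/q = 1.
p = 6, so q = 6/(6 - 1) = 1.2
|y|^q = 3.7553^1.2 = 4.893
f*(3.7553) = 4.893 / 1.2 = 4.0775


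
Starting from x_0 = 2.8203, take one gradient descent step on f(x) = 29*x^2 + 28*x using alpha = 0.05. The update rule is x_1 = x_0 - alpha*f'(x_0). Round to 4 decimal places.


We compute the gradient at x_0 and apply the update.
f'(x) = 58*x + 28
f'(2.8203) = 58*2.8203 + 28 = 191.5774
x_1 = 2.8203 - 0.05*191.5774 = -6.7586


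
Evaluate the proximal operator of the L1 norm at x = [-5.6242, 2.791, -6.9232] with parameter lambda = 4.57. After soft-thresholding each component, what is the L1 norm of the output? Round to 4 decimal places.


Soft-thresholding with lambda = 4.57:
prox(-5.6242) = sign(-5.6242)*max(|-5.6242| - 4.57, 0) = -1.0542
prox(2.791) = sign(2.791)*max(|2.791| - 4.57, 0) = 0.0
prox(-6.9232) = sign(-6.9232)*max(|-6.9232| - 4.57, 0) = -2.3532
prox(x) = [-1.0542, 0.0, -2.3532]
||prox(x)||_1 = 1.0542 + 0.0 + 2.3532 = 3.4074


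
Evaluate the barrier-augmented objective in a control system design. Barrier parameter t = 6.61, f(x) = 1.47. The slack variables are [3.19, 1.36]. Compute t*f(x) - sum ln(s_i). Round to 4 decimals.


Step 1: Compute log-barrier.
ln values: [1.16, 0.3075]
phi = -(1.16 + 0.3075) = -1.4675
Step 2: Compute augmented objective.
t*f(x) = 6.61*1.47 = 9.7167
Total = 9.7167 - 1.4675 = 8.2492


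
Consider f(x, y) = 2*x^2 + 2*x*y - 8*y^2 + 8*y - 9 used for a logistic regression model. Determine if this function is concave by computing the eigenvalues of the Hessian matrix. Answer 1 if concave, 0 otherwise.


The Hessian of f(x,y) = 2*x^2 + 2*x*y - 8*y^2 + 8*y - 9 is:
H = [[4, 2], [2, -16]]
Trace = 4 - 16 = -12
Determinant = 4*-16 - (2)^2 = -68
Discriminant = (-12)^2 - 4*-68 = 416.0
Eigenvalues: lambda_1 = -16.198, lambda_2 = 4.198
The function is not concave.

0


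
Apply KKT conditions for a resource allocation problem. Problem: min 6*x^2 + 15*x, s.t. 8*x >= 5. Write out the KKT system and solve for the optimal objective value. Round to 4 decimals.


Step 1: Try lambda = 0 (constraint inactive).
x_unc = -15/(2*6) = -1.25
Check: 8*-1.25 = -10.0 < 5 -- violated!
Step 2: Constraint must be active: 8*x = 5
x* = 5/8 = 0.625
lambda = (2*6*0.625 + 15)/8 = 2.8125
Step 3: Compute optimal value.
f(x*) = 6*0.625^2 + 15*0.625 = 11.7188


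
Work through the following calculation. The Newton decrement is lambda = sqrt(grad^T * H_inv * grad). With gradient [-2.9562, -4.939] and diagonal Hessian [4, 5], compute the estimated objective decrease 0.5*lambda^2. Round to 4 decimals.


Step 1: H is diagonal, so H^(-1) * g = [-0.7391, -0.9878].
Step 2: g^T H^(-1) g = sum_i g_i^2 / H_ii
  = (-2.9562)^2/4 + (-4.939)^2/5
  = 2.1848 + 4.8787 = 7.0635
Step 3: Objective decrease = 0.5 * g^T H^(-1) g = 3.5318


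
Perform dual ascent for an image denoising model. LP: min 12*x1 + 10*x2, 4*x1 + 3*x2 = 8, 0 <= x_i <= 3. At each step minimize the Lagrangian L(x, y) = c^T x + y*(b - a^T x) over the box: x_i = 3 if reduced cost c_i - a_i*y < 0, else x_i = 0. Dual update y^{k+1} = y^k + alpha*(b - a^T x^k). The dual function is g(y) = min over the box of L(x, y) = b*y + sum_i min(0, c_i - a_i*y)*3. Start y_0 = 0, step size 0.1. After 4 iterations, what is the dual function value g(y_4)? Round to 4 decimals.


Dual ascent for LP: min 12*x1 + 10*x2, 4*x1 + 3*x2 = 8, 0 <= x_i <= 3
Step 1: y^k = 0.0, reduced costs: (12.0, 10.0)
  x^k = (0.0, 0.0), subgradient = b - a^T x = 8.0
  y^{k+1} = 0.0 + 0.1*8.0 = 0.8
Step 2: y^k = 0.8, reduced costs: (8.8, 7.6)
  x^k = (0.0, 0.0), subgradient = b - a^T x = 8.0
  y^{k+1} = 0.8 + 0.1*8.0 = 1.6
Step 3: y^k = 1.6, reduced costs: (5.6, 5.2)
  x^k = (0.0, 0.0), subgradient = b - a^T x = 8.0
  y^{k+1} = 1.6 + 0.1*8.0 = 2.4
Step 4: y^k = 2.4, reduced costs: (2.4, 2.8)
  x^k = (0.0, 0.0), subgradient = b - a^T x = 8.0
  y^{k+1} = 2.4 + 0.1*8.0 = 3.2
Dual objective at y_4 = 3.2: reduced costs (-0.8, 0.4), box minimizer x = (3.0, 0.0)
g(y_4) = b*y + (c1 - a1*y)*x1 + (c2 - a2*y)*x2 = 8*3.2 + (-0.8)*3.0 + 0.4*0.0 = 25.6 - 2.4 + 0.0 = 23.2


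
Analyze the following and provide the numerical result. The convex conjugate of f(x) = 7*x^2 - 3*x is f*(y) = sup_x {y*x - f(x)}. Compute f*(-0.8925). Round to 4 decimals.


f*(y) = sup_x {y*x - a*x^2 - b*x} = sup_x {(y-b)*x - a*x^2}
FOC: (y - b) - 2a*x = 0 => x* = (y - b)/(2a)
x* = (-0.8925 + 3)/(2*7) = 0.1505
f*(-0.8925) = (y-b)^2/(4a) = (-0.8925 + 3)^2/(4*7)
= 4.4416/28 = 0.1586


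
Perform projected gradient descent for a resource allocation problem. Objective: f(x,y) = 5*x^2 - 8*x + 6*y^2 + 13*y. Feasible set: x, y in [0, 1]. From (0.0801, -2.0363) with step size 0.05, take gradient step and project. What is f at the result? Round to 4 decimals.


Step 1: Compute gradient at (0.0801, -2.0363).
grad_x = 2*5*0.0801 - 8 = -7.199
grad_y = 2*6*-2.0363 + 13 = -11.4356
Step 2: Gradient step.
x_raw = 0.0801 - 0.05*-7.199 = 0.4401
y_raw = -2.0363 - 0.05*-11.4356 = -1.4645
Step 3: Project onto [0, 1].
x_proj = clip(0.4401) = 0.4401
y_proj = clip(-1.4645) = 0.0
Step 4: Evaluate f.
f(0.4401, 0.0) = -2.5522


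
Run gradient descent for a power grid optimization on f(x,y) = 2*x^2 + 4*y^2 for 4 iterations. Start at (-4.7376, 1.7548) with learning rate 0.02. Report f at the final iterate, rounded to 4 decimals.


Gradient descent on f(x,y) = 2*x^2 + 4*y^2.
Starting point: (-4.7376, 1.7548), alpha = 0.02
Step 1: grad_x = 2*2*-4.7376 = -18.9504, grad_y = 2*4*1.7548 = 14.0384
  x_1 = -4.7376 - 0.02*-18.9504 = -4.3586
  y_1 = 1.7548 - 0.02*14.0384 = 1.474
Step 2: grad_x = 2*2*-4.3586 = -17.4344, grad_y = 2*4*1.474 = 11.7923
  x_2 = -4.3586 - 0.02*-17.4344 = -4.0099
  y_2 = 1.474 - 0.02*11.7923 = 1.2382
Step 3: grad_x = 2*2*-4.0099 = -16.0396, grad_y = 2*4*1.2382 = 9.9055
  x_3 = -4.0099 - 0.02*-16.0396 = -3.6891
  y_3 = 1.2382 - 0.02*9.9055 = 1.0401
Step 4: grad_x = 2*2*-3.6891 = -14.7564, grad_y = 2*4*1.0401 = 8.3206
  x_4 = -3.6891 - 0.02*-14.7564 = -3.394
  y_4 = 1.0401 - 0.02*8.3206 = 0.8737
f(-3.394, 0.8737) = 2*(-3.394)^2 + 4*0.8737^2 = 26.0914


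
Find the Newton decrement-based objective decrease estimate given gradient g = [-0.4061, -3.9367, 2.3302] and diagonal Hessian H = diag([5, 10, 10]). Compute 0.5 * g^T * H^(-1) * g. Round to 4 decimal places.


Step 1: H is diagonal, so H^(-1) * g = [-0.0812, -0.3937, 0.233].
Step 2: g^T H^(-1) g = sum_i g_i^2 / H_ii
  = (-0.4061)^2/5 + (-3.9367)^2/10 + (2.3302)^2/10
  = 0.033 + 1.5498 + 0.543 = 2.1257
Step 3: Objective decrease = 0.5 * g^T H^(-1) g = 1.0629


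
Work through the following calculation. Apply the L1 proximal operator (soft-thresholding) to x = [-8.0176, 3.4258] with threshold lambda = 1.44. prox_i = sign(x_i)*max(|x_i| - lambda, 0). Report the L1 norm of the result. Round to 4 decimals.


Soft-thresholding with lambda = 1.44:
prox(-8.0176) = sign(-8.0176)*max(|-8.0176| - 1.44, 0) = -6.5776
prox(3.4258) = sign(3.4258)*max(|3.4258| - 1.44, 0) = 1.9858
prox(x) = [-6.5776, 1.9858]
||prox(x)||_1 = 6.5776 + 1.9858 = 8.5634


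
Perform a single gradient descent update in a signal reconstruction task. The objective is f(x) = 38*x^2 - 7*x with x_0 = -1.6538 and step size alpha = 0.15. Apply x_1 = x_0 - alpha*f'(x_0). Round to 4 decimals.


We compute the gradient at x_0 and apply the update.
f'(x) = 76*x - 7
f'(-1.6538) = 76*-1.6538 - 7 = -132.6888
x_1 = -1.6538 - 0.15*-132.6888 = 18.2495


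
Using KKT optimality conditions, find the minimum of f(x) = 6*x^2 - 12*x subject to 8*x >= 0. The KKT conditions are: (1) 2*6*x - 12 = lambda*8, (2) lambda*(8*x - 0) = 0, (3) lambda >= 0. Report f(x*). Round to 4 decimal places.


Step 1: Try lambda = 0 (constraint inactive).
Stationarity: 2*6*x - 12 = 0
x* = 12/(2*6) = 1.0
Check constraint: 8*1.0 = 8.0 >= 0 -- satisfied.
Step 2: Compute optimal value.
f(x*) = 6*1.0^2 - 12*1.0 = -6.0


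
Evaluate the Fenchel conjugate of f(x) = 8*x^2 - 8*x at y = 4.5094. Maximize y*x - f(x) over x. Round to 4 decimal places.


f*(y) = sup_x {y*x - a*x^2 - b*x} = sup_x {(y-b)*x - a*x^2}
FOC: (y - b) - 2a*x = 0 => x* = (y - b)/(2a)
x* = (4.5094 + 8)/(2*8) = 0.7818
f*(4.5094) = (y-b)^2/(4a) = (4.5094 + 8)^2/(4*8)
= 156.4851/32 = 4.8902


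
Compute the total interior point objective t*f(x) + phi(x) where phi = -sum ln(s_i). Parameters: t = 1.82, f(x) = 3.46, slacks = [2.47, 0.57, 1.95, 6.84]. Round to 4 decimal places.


Step 1: Compute log-barrier.
ln values: [0.9042, -0.5621, 0.6678, 1.9228]
phi = -(0.9042 - 0.5621 + 0.6678 + 1.9228) = -2.9327
Step 2: Compute augmented objective.
t*f(x) = 1.82*3.46 = 6.2972
Total = 6.2972 - 2.9327 = 3.3645


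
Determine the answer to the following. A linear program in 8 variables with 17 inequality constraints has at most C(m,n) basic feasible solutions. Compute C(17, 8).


Each vertex corresponds to some choice of n active constraints out of m, so the number of vertices is at most C(m, n) = m! / (n!(m-n)!).
m = 17, n = 8
Numerator: 17 * 16 * 15 * 14 * 13 * 12 * 11 * 10
Denominator: 8! = 40320
C(17, 8) = 24310


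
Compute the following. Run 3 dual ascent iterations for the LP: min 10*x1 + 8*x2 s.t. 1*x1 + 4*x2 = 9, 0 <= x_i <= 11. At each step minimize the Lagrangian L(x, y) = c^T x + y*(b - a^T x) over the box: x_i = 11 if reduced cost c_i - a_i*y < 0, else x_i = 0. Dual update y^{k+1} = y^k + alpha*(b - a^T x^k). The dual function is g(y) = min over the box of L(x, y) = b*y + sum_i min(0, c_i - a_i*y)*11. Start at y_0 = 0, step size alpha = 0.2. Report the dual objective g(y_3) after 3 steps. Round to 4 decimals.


Dual ascent for LP: min 10*x1 + 8*x2, 1*x1 + 4*x2 = 9, 0 <= x_i <= 11
Step 1: y^k = 0.0, reduced costs: (10.0, 8.0)
  x^k = (0.0, 0.0), subgradient = b - a^T x = 9.0
  y^{k+1} = 0.0 + 0.2*9.0 = 1.8
Step 2: y^k = 1.8, reduced costs: (8.2, 0.8)
  x^k = (0.0, 0.0), subgradient = b - a^T x = 9.0
  y^{k+1} = 1.8 + 0.2*9.0 = 3.6
Step 3: y^k = 3.6, reduced costs: (6.4, -6.4)
  x^k = (0.0, 11.0), subgradient = b - a^T x = -35.0
  y^{k+1} = 3.6 + 0.2*-35.0 = -3.4
Dual objective at y_3 = -3.4: reduced costs (13.4, 21.6), box minimizer x = (0.0, 0.0)
g(y_3) = b*y + (c1 - a1*y)*x1 + (c2 - a2*y)*x2 = 9*(-3.4) + 13.4*0.0 + 21.6*0.0 = -30.6 + 0.0 + 0.0 = -30.6


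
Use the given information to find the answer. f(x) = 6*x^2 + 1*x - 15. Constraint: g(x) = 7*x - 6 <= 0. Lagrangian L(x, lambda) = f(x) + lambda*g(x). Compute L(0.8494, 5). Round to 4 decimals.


Step 1: Evaluate f(x).
f(0.8494) = 6*0.8494^2 + 1*0.8494 - 15 = -9.8217
Step 2: Evaluate g(x).
g(0.8494) = 7*0.8494 - 6 = -0.0542
Step 3: Compute Lagrangian.
L = -9.8217 + 5*-0.0542 = -10.0927


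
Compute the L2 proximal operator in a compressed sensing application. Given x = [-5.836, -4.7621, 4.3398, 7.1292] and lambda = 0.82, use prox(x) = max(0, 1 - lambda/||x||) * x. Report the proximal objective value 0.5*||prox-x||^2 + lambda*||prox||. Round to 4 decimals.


Step 1: Compute ||x||.
||x|| = 11.2426
Step 2: Compute scaling factor.
scale = max(0, 1 - 0.82/11.2426) = 0.9271
Step 3: prox(x) = [-5.4103, -4.4148, 4.0233, 6.6092]
||prox(x)|| = 10.4226
Step 4: Proximal objective.
0.5*||prox-x||^2 = 0.3362
lambda*||prox|| = 8.5465
Total = 8.8827


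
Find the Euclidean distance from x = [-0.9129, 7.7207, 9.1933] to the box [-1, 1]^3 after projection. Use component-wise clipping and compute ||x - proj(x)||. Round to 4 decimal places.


Project each component onto [-1, 1].
clip(-0.9129) = -0.9129, clip(7.7207) = 1.0, clip(9.1933) = 1.0
Projection = [-0.9129, 1.0, 1.0]
Squared diffs: [0.0, 45.1678, 67.1302]
Distance = sqrt(112.298) = 10.5971


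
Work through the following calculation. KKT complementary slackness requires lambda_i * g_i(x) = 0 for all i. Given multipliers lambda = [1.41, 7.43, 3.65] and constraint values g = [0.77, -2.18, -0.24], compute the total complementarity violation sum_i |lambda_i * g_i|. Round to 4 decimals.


KKT complementary slackness check:
lambda_1 * g_1 = 1.41 * 0.77 = 1.0857
lambda_2 * g_2 = 7.43 * -2.18 = -16.1974
lambda_3 * g_3 = 3.65 * -0.24 = -0.876
Total violation = 1.0857 + 16.1974 + 0.876 = 18.1591


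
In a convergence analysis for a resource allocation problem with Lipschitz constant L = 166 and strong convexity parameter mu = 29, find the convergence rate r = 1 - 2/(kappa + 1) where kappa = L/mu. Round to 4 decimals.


Step 1: Compute the condition number.
kappa = L/mu = 166/29 = 5.7241
Step 2: Compute the convergence rate.
r = 1 - 2/(kappa + 1) = 1 - 2*mu/(L + mu) = (L - mu)/(L + mu) = 137/195 = 0.7026


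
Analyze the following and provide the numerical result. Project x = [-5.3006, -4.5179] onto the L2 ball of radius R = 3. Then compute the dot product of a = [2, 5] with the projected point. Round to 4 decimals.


Step 1: Compute ||x|| (intermediates to 6 decimals).
||x|| = sqrt((-5.3006)^2 + (-4.5179)^2) = 6.964753
Step 2: Project.
Since ||x|| > R, scale = R/||x|| = 3/6.964753 = 0.43074, proj(x) = scale * x
proj(x) = [-2.28318, -1.94604]
Step 3: Dot product.
a^T * proj(x) = 2*(-2.28318) + 5*(-1.94604) = -14.2966


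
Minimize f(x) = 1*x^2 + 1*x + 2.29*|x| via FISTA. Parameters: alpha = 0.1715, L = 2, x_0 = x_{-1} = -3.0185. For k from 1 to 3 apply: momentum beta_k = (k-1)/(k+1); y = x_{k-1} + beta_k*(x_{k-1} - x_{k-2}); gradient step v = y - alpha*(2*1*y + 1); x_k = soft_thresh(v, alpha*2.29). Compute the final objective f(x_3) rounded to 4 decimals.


FISTA on f(x) = 1*x^2 + 1*x + 2.29*|x|
L = 2, alpha = 0.1715
Iteration 1: beta = 0.0, y = -3.0185 + 0.0*(-3.0185 + 3.0185) = -3.0185
  grad(y) = -5.037, v = y - alpha*grad = -2.1547
  prox(v) = soft_thresh(-2.1547, 0.3927) = -1.7619
Iteration 2: beta = 0.3333, y = -1.7619 + 0.3333*(-1.7619 + 3.0185) = -1.3431
  grad(y) = -1.6861, v = y - alpha*grad = -1.0539
  prox(v) = soft_thresh(-1.0539, 0.3927) = -0.6612
Iteration 3: beta = 0.5, y = -0.6612 + 0.5*(-0.6612 + 1.7619) = -0.1108
  grad(y) = 0.7785, v = y - alpha*grad = -0.2443
  prox(v) = soft_thresh(-0.2443, 0.3927) = 0.0
f(x_3) = 1*0.0^2 + 1*0.0 + 2.29*|0.0| = 0.0


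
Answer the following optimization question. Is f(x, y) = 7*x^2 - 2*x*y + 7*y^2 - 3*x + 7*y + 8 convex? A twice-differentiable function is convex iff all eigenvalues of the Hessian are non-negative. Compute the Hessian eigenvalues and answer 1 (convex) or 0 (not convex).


The Hessian of f(x,y) = 7*x^2 - 2*x*y + 7*y^2 - 3*x + 7*y + 8 is:
H = [[14, -2], [-2, 14]]
Trace = 14 + 14 = 28
Determinant = 14*14 - (-2)^2 = 192
Discriminant = (28)^2 - 4*192 = 16.0
Eigenvalues: lambda_1 = 12.0, lambda_2 = 16.0
The function is convex.

1


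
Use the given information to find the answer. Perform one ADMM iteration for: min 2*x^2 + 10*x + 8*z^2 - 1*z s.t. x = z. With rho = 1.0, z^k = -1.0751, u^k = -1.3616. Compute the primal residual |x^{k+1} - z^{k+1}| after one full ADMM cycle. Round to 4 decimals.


ADMM iteration with rho = 1.0, z^k = -1.0751, u^k = -1.3616
Step 1: x-update.
Minimize 2*x^2 + 10*x + (1.0/2)*(x + 1.0751 - 1.3616)^2
FOC: (2*2 + 1.0)*x = -10 + 1.0*(-1.0751 + 1.3616)
x^{k+1} = -1.9427
Step 2: z-update.
Minimize 8*z^2 - 1*z + (1.0/2)*(-1.9427 - z - 1.3616)^2
FOC: (2*8 + 1.0)*z = 1 + 1.0*(-1.9427 - 1.3616)
z^{k+1} = -0.1355
Step 3: u-update.
u^{k+1} = -1.3616 - 1.9427 + 0.1355 = -3.1688
Step 4: Primal residual = |-1.9427 + 0.1355| = 1.8072


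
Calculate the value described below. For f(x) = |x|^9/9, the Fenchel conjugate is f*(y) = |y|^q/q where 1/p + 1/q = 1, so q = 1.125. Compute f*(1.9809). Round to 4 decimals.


The conjugate exponent q satisfies 1/p + 1/q = 1.
p = 9, so q = 9/(9 - 1) = 1.125
|y|^q = 1.9809^1.125 = 2.1576
f*(1.9809) = 2.1576 / 1.125 = 1.9179


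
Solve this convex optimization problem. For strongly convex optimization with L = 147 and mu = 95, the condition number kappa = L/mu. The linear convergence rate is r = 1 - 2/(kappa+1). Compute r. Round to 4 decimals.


Step 1: Compute the condition number.
kappa = L/mu = 147/95 = 1.5474
Step 2: Compute the convergence rate.
r = 1 - 2/(kappa + 1) = 1 - 2*mu/(L + mu) = (L - mu)/(L + mu) = 52/242 = 0.2149


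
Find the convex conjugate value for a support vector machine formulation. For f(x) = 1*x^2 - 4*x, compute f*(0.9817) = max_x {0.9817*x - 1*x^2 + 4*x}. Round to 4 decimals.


f*(y) = sup_x {y*x - a*x^2 - b*x} = sup_x {(y-b)*x - a*x^2}
FOC: (y - b) - 2a*x = 0 => x* = (y - b)/(2a)
x* = (0.9817 + 4)/(2*1) = 2.4909
f*(0.9817) = (y-b)^2/(4a) = (0.9817 + 4)^2/(4*1)
= 24.8173/4 = 6.2043
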